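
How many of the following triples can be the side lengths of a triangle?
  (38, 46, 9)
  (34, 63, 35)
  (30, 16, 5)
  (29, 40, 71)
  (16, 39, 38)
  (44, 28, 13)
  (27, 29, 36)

(9,38,46): 9+38 > 46 → valid
(34,35,63): 34+35 > 63 → valid
(5,16,30): 5+16 ≤ 30 → not valid
(29,40,71): 29+40 ≤ 71 → not valid
(16,38,39): 16+38 > 39 → valid
(13,28,44): 13+28 ≤ 44 → not valid
(27,29,36): 27+29 > 36 → valid
4 of the 7 triples form a triangle.

4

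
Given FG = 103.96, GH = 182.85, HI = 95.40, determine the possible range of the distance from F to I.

0 ≤ FI ≤ 382.21

The maximum is all hops collinear in one direction: 103.96 + 182.85 + 95.40 = 382.21.
The longest hop is 182.85; the others sum to 199.36. Since 182.85 ≤ 199.36, the path can fold back on itself completely, so the minimum distance is 0.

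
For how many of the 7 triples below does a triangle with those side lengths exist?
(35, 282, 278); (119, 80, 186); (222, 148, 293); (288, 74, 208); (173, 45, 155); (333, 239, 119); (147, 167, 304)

(35,278,282): 35+278 > 282 → valid
(80,119,186): 80+119 > 186 → valid
(148,222,293): 148+222 > 293 → valid
(74,208,288): 74+208 ≤ 288 → not valid
(45,155,173): 45+155 > 173 → valid
(119,239,333): 119+239 > 333 → valid
(147,167,304): 147+167 > 304 → valid
6 of the 7 triples form a triangle.

6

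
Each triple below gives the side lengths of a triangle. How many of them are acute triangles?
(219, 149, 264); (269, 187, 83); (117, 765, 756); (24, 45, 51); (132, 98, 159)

2

(219,149,264): 149²+219² = 70162 > 69696 = 264² → acute
(269,187,83): 83²+187² = 41858 < 72361 = 269² → obtuse
(117,765,756): 117²+756² = 585225 = 765² → right
(24,45,51): 24²+45² = 2601 = 51² → right
(132,98,159): 98²+132² = 27028 > 25281 = 159² → acute
2 of the 5 are acute.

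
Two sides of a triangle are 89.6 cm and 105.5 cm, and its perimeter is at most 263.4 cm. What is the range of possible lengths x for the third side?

Triangle inequality alone gives 15.9 < x < 195.1.
The perimeter condition gives x ≤ 263.4 − 89.6 − 105.5 = 68.3.
Intersecting the two: 15.9 < x ≤ 68.3.

15.9 < x ≤ 68.3 cm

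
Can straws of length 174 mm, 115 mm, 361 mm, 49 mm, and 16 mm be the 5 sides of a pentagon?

For a pentagon, each side must be shorter than the sum of the others.
Here the longest side is 361, but the remaining 4 sides sum to only 354.

No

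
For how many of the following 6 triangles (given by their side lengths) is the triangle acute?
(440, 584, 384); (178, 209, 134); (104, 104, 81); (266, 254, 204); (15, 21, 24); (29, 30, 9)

5

(440,584,384): 384²+440² = 341056 = 584² → right
(178,209,134): 134²+178² = 49640 > 43681 = 209² → acute
(104,104,81): 81²+104² = 17377 > 10816 = 104² → acute
(266,254,204): 204²+254² = 106132 > 70756 = 266² → acute
(15,21,24): 15²+21² = 666 > 576 = 24² → acute
(29,30,9): 9²+29² = 922 > 900 = 30² → acute
5 of the 6 are acute.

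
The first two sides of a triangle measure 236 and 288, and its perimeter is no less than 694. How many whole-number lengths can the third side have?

Triangle inequality: 52 < x < 524. Perimeter ≥ 694 gives x ≥ 694 − 236 − 288 = 170.
So 170 ≤ x < 524; integers 170 through 523: 354 values.

354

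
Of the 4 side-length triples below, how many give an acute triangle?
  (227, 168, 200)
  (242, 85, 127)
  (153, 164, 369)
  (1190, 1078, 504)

1

(227,168,200): 168²+200² = 68224 > 51529 = 227² → acute
(242,85,127): 85+127 ≤ 242, not a triangle
(153,164,369): 153+164 ≤ 369, not a triangle
(1190,1078,504): 504²+1078² = 1416100 = 1190² → right
1 of the 4 is acute.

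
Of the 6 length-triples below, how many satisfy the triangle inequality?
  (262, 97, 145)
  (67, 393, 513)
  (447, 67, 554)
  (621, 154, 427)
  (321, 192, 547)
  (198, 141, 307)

(97,145,262): 97+145 ≤ 262 → not valid
(67,393,513): 67+393 ≤ 513 → not valid
(67,447,554): 67+447 ≤ 554 → not valid
(154,427,621): 154+427 ≤ 621 → not valid
(192,321,547): 192+321 ≤ 547 → not valid
(141,198,307): 141+198 > 307 → valid
1 of the 6 triples forms a triangle.

1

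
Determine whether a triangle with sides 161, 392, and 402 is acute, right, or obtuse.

Compare the square of the longest side to the sum of squares of the other two: 161² + 392² = 179585 > 161604 = 402².

acute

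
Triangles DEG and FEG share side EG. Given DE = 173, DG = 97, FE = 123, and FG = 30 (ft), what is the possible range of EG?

From triangle DEG: |173 − 97| < EG < 173 + 97, i.e. 76 < EG < 270.
From triangle FEG: 93 < EG < 153.
Both must hold, so EG lies in the intersection.

93 < EG < 153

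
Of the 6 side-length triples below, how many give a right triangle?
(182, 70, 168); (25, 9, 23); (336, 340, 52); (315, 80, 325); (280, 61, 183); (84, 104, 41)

(182,70,168): 70²+168² = 33124 = 182² → right
(25,9,23): 9²+23² = 610 < 625 = 25² → obtuse
(336,340,52): 52²+336² = 115600 = 340² → right
(315,80,325): 80²+315² = 105625 = 325² → right
(280,61,183): 61+183 ≤ 280, not a triangle
(84,104,41): 41²+84² = 8737 < 10816 = 104² → obtuse
3 of the 6 are right.

3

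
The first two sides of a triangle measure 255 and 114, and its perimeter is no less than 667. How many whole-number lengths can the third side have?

71

Triangle inequality: 141 < x < 369. Perimeter ≥ 667 gives x ≥ 667 − 255 − 114 = 298.
So 298 ≤ x < 369; integers 298 through 368: 71 values.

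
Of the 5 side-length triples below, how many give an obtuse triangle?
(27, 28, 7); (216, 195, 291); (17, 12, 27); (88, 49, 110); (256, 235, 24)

4

(27,28,7): 7²+27² = 778 < 784 = 28² → obtuse
(216,195,291): 195²+216² = 84681 = 291² → right
(17,12,27): 12²+17² = 433 < 729 = 27² → obtuse
(88,49,110): 49²+88² = 10145 < 12100 = 110² → obtuse
(256,235,24): 24²+235² = 55801 < 65536 = 256² → obtuse
4 of the 5 are obtuse.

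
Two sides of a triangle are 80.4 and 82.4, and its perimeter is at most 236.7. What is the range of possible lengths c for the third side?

2.0 < c ≤ 73.9

Triangle inequality alone gives 2.0 < c < 162.8.
The perimeter condition gives c ≤ 236.7 − 80.4 − 82.4 = 73.9.
Intersecting the two: 2.0 < c ≤ 73.9.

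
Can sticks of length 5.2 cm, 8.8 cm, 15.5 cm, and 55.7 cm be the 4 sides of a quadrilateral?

No

For a quadrilateral, each side must be shorter than the sum of the others.
Here the longest side is 55.7, but the remaining 3 sides sum to only 29.5.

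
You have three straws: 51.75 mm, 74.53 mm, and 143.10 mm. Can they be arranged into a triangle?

No

The longest side is 143.10, but the other two sum to only 126.28.
126.28 < 143.10, so the triangle inequality fails.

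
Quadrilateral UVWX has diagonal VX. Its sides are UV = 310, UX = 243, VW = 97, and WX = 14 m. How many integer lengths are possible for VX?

27

From triangle UVX: 67 < VX < 553.
From triangle WVX: 83 < VX < 111.
Intersection: 83 < VX < 111, so integers 84 through 110: 27 values.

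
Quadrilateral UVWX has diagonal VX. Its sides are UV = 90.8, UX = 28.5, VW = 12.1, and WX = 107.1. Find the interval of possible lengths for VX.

95.0 < VX < 119.2

From triangle UVX: |90.8 − 28.5| < VX < 90.8 + 28.5, i.e. 62.3 < VX < 119.3.
From triangle WVX: 95.0 < VX < 119.2.
Both must hold, so VX lies in the intersection.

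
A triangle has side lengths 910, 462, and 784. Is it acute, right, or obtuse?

right

Compare the square of the longest side to the sum of squares of the other two: 462² + 784² = 828100 = 910².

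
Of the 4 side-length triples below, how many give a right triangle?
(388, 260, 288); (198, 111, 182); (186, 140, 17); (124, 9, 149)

(388,260,288): 260²+288² = 150544 = 388² → right
(198,111,182): 111²+182² = 45445 > 39204 = 198² → acute
(186,140,17): 17+140 ≤ 186, not a triangle
(124,9,149): 9+124 ≤ 149, not a triangle
1 of the 4 is right.

1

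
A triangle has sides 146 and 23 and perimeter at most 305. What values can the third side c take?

Triangle inequality alone gives 123 < c < 169.
The perimeter condition gives c ≤ 305 − 146 − 23 = 136.
Intersecting the two: 123 < c ≤ 136.

123 < c ≤ 136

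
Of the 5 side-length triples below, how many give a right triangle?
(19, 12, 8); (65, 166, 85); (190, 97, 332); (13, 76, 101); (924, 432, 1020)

(19,12,8): 8²+12² = 208 < 361 = 19² → obtuse
(65,166,85): 65+85 ≤ 166, not a triangle
(190,97,332): 97+190 ≤ 332, not a triangle
(13,76,101): 13+76 ≤ 101, not a triangle
(924,432,1020): 432²+924² = 1040400 = 1020² → right
1 of the 5 is right.

1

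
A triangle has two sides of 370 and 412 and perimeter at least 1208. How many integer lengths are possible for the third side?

Triangle inequality: 42 < x < 782. Perimeter ≥ 1208 gives x ≥ 1208 − 370 − 412 = 426.
So 426 ≤ x < 782; integers 426 through 781: 356 values.

356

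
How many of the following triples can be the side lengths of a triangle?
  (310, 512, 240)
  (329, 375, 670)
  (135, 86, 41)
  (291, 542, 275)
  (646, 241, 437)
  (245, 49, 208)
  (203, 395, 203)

6

(240,310,512): 240+310 > 512 → valid
(329,375,670): 329+375 > 670 → valid
(41,86,135): 41+86 ≤ 135 → not valid
(275,291,542): 275+291 > 542 → valid
(241,437,646): 241+437 > 646 → valid
(49,208,245): 49+208 > 245 → valid
(203,203,395): 203+203 > 395 → valid
6 of the 7 triples form a triangle.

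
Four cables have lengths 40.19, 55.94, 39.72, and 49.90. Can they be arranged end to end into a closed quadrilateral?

Yes

A quadrilateral exists iff every side is shorter than the sum of the others — equivalently, the longest side is less than the sum of the rest.
Longest side 55.94 < 129.81 (sum of the remaining 3), so yes.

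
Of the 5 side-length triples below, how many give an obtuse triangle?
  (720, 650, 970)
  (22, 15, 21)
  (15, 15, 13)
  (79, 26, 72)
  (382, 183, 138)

(720,650,970): 650²+720² = 940900 = 970² → right
(22,15,21): 15²+21² = 666 > 484 = 22² → acute
(15,15,13): 13²+15² = 394 > 225 = 15² → acute
(79,26,72): 26²+72² = 5860 < 6241 = 79² → obtuse
(382,183,138): 138+183 ≤ 382, not a triangle
1 of the 5 is obtuse.

1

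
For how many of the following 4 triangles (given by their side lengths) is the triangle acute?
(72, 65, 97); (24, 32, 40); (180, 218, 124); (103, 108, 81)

(72,65,97): 65²+72² = 9409 = 97² → right
(24,32,40): 24²+32² = 1600 = 40² → right
(180,218,124): 124²+180² = 47776 > 47524 = 218² → acute
(103,108,81): 81²+103² = 17170 > 11664 = 108² → acute
2 of the 4 are acute.

2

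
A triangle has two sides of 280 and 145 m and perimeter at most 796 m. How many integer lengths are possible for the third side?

236

Triangle inequality: 135 < x < 425. Perimeter ≤ 796 gives x ≤ 796 − 280 − 145 = 371.
So 135 < x ≤ 371; integers 136 through 371: 236 values.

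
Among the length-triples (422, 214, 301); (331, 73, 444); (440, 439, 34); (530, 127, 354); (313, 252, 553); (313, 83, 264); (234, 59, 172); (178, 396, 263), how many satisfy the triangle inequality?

(214,301,422): 214+301 > 422 → valid
(73,331,444): 73+331 ≤ 444 → not valid
(34,439,440): 34+439 > 440 → valid
(127,354,530): 127+354 ≤ 530 → not valid
(252,313,553): 252+313 > 553 → valid
(83,264,313): 83+264 > 313 → valid
(59,172,234): 59+172 ≤ 234 → not valid
(178,263,396): 178+263 > 396 → valid
5 of the 8 triples form a triangle.

5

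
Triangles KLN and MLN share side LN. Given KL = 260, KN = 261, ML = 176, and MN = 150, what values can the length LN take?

From triangle KLN: |260 − 261| < LN < 260 + 261, i.e. 1 < LN < 521.
From triangle MLN: 26 < LN < 326.
Both must hold, so LN lies in the intersection.

26 < LN < 326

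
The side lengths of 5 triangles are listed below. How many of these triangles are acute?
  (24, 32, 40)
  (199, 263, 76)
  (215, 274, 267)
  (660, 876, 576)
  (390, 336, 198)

1

(24,32,40): 24²+32² = 1600 = 40² → right
(199,263,76): 76²+199² = 45377 < 69169 = 263² → obtuse
(215,274,267): 215²+267² = 117514 > 75076 = 274² → acute
(660,876,576): 576²+660² = 767376 = 876² → right
(390,336,198): 198²+336² = 152100 = 390² → right
1 of the 5 is acute.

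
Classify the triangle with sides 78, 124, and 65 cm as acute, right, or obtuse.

Compare the square of the longest side to the sum of squares of the other two: 65² + 78² = 10309 < 15376 = 124².

obtuse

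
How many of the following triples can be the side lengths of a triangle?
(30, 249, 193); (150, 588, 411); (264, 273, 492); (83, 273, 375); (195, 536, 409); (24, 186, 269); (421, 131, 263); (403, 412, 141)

3

(30,193,249): 30+193 ≤ 249 → not valid
(150,411,588): 150+411 ≤ 588 → not valid
(264,273,492): 264+273 > 492 → valid
(83,273,375): 83+273 ≤ 375 → not valid
(195,409,536): 195+409 > 536 → valid
(24,186,269): 24+186 ≤ 269 → not valid
(131,263,421): 131+263 ≤ 421 → not valid
(141,403,412): 141+403 > 412 → valid
3 of the 8 triples form a triangle.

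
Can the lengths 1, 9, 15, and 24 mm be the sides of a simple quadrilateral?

A quadrilateral exists iff every side is shorter than the sum of the others — equivalently, the longest side is less than the sum of the rest.
Longest side 24 < 25 (sum of the remaining 3), so yes.

Yes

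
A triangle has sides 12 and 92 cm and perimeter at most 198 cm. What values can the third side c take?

80 < c ≤ 94 cm

Triangle inequality alone gives 80 < c < 104.
The perimeter condition gives c ≤ 198 − 12 − 92 = 94.
Intersecting the two: 80 < c ≤ 94.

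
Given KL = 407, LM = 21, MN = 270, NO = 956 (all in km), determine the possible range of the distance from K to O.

258 ≤ KO ≤ 1654 km

The maximum is all hops collinear in one direction: 407 + 21 + 270 + 956 = 1654.
The longest hop is 956; the others sum to 698. Folding the others back against it leaves at least 956 − 698 = 258.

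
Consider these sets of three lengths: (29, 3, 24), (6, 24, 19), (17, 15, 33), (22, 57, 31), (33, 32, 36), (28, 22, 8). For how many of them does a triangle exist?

(3,24,29): 3+24 ≤ 29 → not valid
(6,19,24): 6+19 > 24 → valid
(15,17,33): 15+17 ≤ 33 → not valid
(22,31,57): 22+31 ≤ 57 → not valid
(32,33,36): 32+33 > 36 → valid
(8,22,28): 8+22 > 28 → valid
3 of the 6 triples form a triangle.

3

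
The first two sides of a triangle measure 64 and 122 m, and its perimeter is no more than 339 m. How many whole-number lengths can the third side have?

Triangle inequality: 58 < x < 186. Perimeter ≤ 339 gives x ≤ 339 − 64 − 122 = 153.
So 58 < x ≤ 153; integers 59 through 153: 95 values.

95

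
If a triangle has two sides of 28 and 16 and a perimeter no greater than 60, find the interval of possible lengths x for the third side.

12 < x ≤ 16

Triangle inequality alone gives 12 < x < 44.
The perimeter condition gives x ≤ 60 − 28 − 16 = 16.
Intersecting the two: 12 < x ≤ 16.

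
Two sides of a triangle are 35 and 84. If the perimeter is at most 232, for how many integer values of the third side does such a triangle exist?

Triangle inequality: 49 < x < 119. Perimeter ≤ 232 gives x ≤ 232 − 35 − 84 = 113.
So 49 < x ≤ 113; integers 50 through 113: 64 values.

64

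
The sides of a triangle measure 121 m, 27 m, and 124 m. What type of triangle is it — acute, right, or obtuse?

Compare the square of the longest side to the sum of squares of the other two: 27² + 121² = 15370 < 15376 = 124².

obtuse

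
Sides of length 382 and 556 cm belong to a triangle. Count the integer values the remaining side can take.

763

The third side lies in the open interval (174, 938).
Integers from 175 to 937 inclusive: 937 − 175 + 1 = 763.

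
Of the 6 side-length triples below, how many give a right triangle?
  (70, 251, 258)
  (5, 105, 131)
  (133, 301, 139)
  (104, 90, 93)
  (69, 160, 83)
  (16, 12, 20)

(70,251,258): 70²+251² = 67901 > 66564 = 258² → acute
(5,105,131): 5+105 ≤ 131, not a triangle
(133,301,139): 133+139 ≤ 301, not a triangle
(104,90,93): 90²+93² = 16749 > 10816 = 104² → acute
(69,160,83): 69+83 ≤ 160, not a triangle
(16,12,20): 12²+16² = 400 = 20² → right
1 of the 6 is right.

1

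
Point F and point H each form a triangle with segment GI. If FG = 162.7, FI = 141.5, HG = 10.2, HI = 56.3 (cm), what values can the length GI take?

46.1 < GI < 66.5

From triangle FGI: |162.7 − 141.5| < GI < 162.7 + 141.5, i.e. 21.2 < GI < 304.2.
From triangle HGI: 46.1 < GI < 66.5.
Both must hold, so GI lies in the intersection.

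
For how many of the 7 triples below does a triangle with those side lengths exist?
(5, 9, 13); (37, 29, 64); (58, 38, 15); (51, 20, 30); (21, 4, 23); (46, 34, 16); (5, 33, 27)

(5,9,13): 5+9 > 13 → valid
(29,37,64): 29+37 > 64 → valid
(15,38,58): 15+38 ≤ 58 → not valid
(20,30,51): 20+30 ≤ 51 → not valid
(4,21,23): 4+21 > 23 → valid
(16,34,46): 16+34 > 46 → valid
(5,27,33): 5+27 ≤ 33 → not valid
4 of the 7 triples form a triangle.

4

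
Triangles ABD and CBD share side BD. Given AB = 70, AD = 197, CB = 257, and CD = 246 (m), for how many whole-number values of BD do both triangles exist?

139

From triangle ABD: 127 < BD < 267.
From triangle CBD: 11 < BD < 503.
Intersection: 127 < BD < 267, so integers 128 through 266: 139 values.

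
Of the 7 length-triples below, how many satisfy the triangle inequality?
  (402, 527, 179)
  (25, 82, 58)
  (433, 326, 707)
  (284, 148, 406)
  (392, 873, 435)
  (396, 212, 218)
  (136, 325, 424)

(179,402,527): 179+402 > 527 → valid
(25,58,82): 25+58 > 82 → valid
(326,433,707): 326+433 > 707 → valid
(148,284,406): 148+284 > 406 → valid
(392,435,873): 392+435 ≤ 873 → not valid
(212,218,396): 212+218 > 396 → valid
(136,325,424): 136+325 > 424 → valid
6 of the 7 triples form a triangle.

6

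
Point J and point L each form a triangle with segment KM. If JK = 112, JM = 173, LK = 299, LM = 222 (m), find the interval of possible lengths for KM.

From triangle JKM: |112 − 173| < KM < 112 + 173, i.e. 61 < KM < 285.
From triangle LKM: 77 < KM < 521.
Both must hold, so KM lies in the intersection.

77 < KM < 285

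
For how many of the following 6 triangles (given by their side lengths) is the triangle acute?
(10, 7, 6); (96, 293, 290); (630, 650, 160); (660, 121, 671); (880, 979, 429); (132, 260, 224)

1

(10,7,6): 6²+7² = 85 < 100 = 10² → obtuse
(96,293,290): 96²+290² = 93316 > 85849 = 293² → acute
(630,650,160): 160²+630² = 422500 = 650² → right
(660,121,671): 121²+660² = 450241 = 671² → right
(880,979,429): 429²+880² = 958441 = 979² → right
(132,260,224): 132²+224² = 67600 = 260² → right
1 of the 6 is acute.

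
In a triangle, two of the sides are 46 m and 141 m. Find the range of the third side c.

95 < c < 187 (m)

By the triangle inequality, c must be less than 46 + 141 = 187 and greater than |46 − 141| = 95.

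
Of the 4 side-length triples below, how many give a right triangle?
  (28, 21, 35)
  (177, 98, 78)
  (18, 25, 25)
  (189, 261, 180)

2

(28,21,35): 21²+28² = 1225 = 35² → right
(177,98,78): 78+98 ≤ 177, not a triangle
(18,25,25): 18²+25² = 949 > 625 = 25² → acute
(189,261,180): 180²+189² = 68121 = 261² → right
2 of the 4 are right.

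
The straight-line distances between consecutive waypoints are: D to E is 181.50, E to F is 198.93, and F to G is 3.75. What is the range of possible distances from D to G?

The maximum is all hops collinear in one direction: 181.50 + 198.93 + 3.75 = 384.18.
The longest hop is 198.93; the others sum to 185.25. Folding the others back against it leaves at least 198.93 − 185.25 = 13.68.

13.68 ≤ DG ≤ 384.18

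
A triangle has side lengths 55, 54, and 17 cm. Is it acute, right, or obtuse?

acute

Compare the square of the longest side to the sum of squares of the other two: 17² + 54² = 3205 > 3025 = 55².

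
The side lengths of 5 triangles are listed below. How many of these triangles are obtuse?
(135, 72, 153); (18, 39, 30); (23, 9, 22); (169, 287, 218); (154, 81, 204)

3

(135,72,153): 72²+135² = 23409 = 153² → right
(18,39,30): 18²+30² = 1224 < 1521 = 39² → obtuse
(23,9,22): 9²+22² = 565 > 529 = 23² → acute
(169,287,218): 169²+218² = 76085 < 82369 = 287² → obtuse
(154,81,204): 81²+154² = 30277 < 41616 = 204² → obtuse
3 of the 5 are obtuse.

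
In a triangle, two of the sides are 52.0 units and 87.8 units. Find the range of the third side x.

By the triangle inequality, x must be less than 52.0 + 87.8 = 139.8 and greater than |52.0 − 87.8| = 35.8.

35.8 < x < 139.8 (units)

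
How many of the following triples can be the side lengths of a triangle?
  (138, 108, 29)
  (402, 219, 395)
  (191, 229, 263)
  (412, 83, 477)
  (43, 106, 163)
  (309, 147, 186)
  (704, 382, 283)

(29,108,138): 29+108 ≤ 138 → not valid
(219,395,402): 219+395 > 402 → valid
(191,229,263): 191+229 > 263 → valid
(83,412,477): 83+412 > 477 → valid
(43,106,163): 43+106 ≤ 163 → not valid
(147,186,309): 147+186 > 309 → valid
(283,382,704): 283+382 ≤ 704 → not valid
4 of the 7 triples form a triangle.

4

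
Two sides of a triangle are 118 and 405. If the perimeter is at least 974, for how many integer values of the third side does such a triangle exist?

72

Triangle inequality: 287 < x < 523. Perimeter ≥ 974 gives x ≥ 974 − 118 − 405 = 451.
So 451 ≤ x < 523; integers 451 through 522: 72 values.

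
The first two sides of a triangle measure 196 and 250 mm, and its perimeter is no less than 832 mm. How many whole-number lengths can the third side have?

Triangle inequality: 54 < x < 446. Perimeter ≥ 832 gives x ≥ 832 − 196 − 250 = 386.
So 386 ≤ x < 446; integers 386 through 445: 60 values.

60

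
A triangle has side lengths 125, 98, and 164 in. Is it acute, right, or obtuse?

Compare the square of the longest side to the sum of squares of the other two: 98² + 125² = 25229 < 26896 = 164².

obtuse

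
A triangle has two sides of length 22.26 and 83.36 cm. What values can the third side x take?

By the triangle inequality, x must be less than 22.26 + 83.36 = 105.62 and greater than |22.26 − 83.36| = 61.10.

61.10 < x < 105.62 (cm)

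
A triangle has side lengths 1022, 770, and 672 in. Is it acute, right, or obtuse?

Compare the square of the longest side to the sum of squares of the other two: 672² + 770² = 1044484 = 1022².

right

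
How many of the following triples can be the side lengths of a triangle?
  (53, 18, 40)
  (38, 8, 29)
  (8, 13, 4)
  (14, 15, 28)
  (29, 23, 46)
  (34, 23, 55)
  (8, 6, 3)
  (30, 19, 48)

6

(18,40,53): 18+40 > 53 → valid
(8,29,38): 8+29 ≤ 38 → not valid
(4,8,13): 4+8 ≤ 13 → not valid
(14,15,28): 14+15 > 28 → valid
(23,29,46): 23+29 > 46 → valid
(23,34,55): 23+34 > 55 → valid
(3,6,8): 3+6 > 8 → valid
(19,30,48): 19+30 > 48 → valid
6 of the 8 triples form a triangle.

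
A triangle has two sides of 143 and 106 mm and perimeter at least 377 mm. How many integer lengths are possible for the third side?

Triangle inequality: 37 < x < 249. Perimeter ≥ 377 gives x ≥ 377 − 143 − 106 = 128.
So 128 ≤ x < 249; integers 128 through 248: 121 values.

121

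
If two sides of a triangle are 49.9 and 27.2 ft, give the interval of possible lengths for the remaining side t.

By the triangle inequality, t must be less than 49.9 + 27.2 = 77.1 and greater than |49.9 − 27.2| = 22.7.

22.7 < t < 77.1 (ft)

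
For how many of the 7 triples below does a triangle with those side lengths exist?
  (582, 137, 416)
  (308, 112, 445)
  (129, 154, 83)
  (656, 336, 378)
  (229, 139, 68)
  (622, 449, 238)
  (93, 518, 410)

3

(137,416,582): 137+416 ≤ 582 → not valid
(112,308,445): 112+308 ≤ 445 → not valid
(83,129,154): 83+129 > 154 → valid
(336,378,656): 336+378 > 656 → valid
(68,139,229): 68+139 ≤ 229 → not valid
(238,449,622): 238+449 > 622 → valid
(93,410,518): 93+410 ≤ 518 → not valid
3 of the 7 triples form a triangle.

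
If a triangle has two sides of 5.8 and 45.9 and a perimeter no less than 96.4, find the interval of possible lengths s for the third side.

Triangle inequality alone gives 40.1 < s < 51.7.
The perimeter condition gives s ≥ 96.4 − 5.8 − 45.9 = 44.7.
Intersecting the two: 44.7 ≤ s < 51.7.

44.7 ≤ s < 51.7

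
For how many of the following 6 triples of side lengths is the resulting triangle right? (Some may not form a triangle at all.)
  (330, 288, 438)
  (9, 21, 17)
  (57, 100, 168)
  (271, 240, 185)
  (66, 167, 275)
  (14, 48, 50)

2

(330,288,438): 288²+330² = 191844 = 438² → right
(9,21,17): 9²+17² = 370 < 441 = 21² → obtuse
(57,100,168): 57+100 ≤ 168, not a triangle
(271,240,185): 185²+240² = 91825 > 73441 = 271² → acute
(66,167,275): 66+167 ≤ 275, not a triangle
(14,48,50): 14²+48² = 2500 = 50² → right
2 of the 6 are right.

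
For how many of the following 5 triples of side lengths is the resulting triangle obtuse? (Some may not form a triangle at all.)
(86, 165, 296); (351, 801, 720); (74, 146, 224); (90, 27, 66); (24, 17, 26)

(86,165,296): 86+165 ≤ 296, not a triangle
(351,801,720): 351²+720² = 641601 = 801² → right
(74,146,224): 74+146 ≤ 224, not a triangle
(90,27,66): 27²+66² = 5085 < 8100 = 90² → obtuse
(24,17,26): 17²+24² = 865 > 676 = 26² → acute
1 of the 5 is obtuse.

1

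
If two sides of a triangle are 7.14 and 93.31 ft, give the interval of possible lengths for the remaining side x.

By the triangle inequality, x must be less than 7.14 + 93.31 = 100.45 and greater than |7.14 − 93.31| = 86.17.

86.17 < x < 100.45 (ft)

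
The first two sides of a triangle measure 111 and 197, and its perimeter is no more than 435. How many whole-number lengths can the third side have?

41

Triangle inequality: 86 < x < 308. Perimeter ≤ 435 gives x ≤ 435 − 111 − 197 = 127.
So 86 < x ≤ 127; integers 87 through 127: 41 values.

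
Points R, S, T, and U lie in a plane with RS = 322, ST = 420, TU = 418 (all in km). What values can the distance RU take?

The maximum is all hops collinear in one direction: 322 + 420 + 418 = 1160.
The longest hop is 420; the others sum to 740. Since 420 ≤ 740, the path can fold back on itself completely, so the minimum distance is 0.

0 ≤ RU ≤ 1160 km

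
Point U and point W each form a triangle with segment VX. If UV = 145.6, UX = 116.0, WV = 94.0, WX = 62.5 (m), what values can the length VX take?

31.5 < VX < 156.5

From triangle UVX: |145.6 − 116.0| < VX < 145.6 + 116.0, i.e. 29.6 < VX < 261.6.
From triangle WVX: 31.5 < VX < 156.5.
Both must hold, so VX lies in the intersection.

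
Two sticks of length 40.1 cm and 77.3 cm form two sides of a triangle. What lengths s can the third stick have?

37.2 < s < 117.4

By the triangle inequality, s must be less than 40.1 + 77.3 = 117.4 and greater than |40.1 − 77.3| = 37.2.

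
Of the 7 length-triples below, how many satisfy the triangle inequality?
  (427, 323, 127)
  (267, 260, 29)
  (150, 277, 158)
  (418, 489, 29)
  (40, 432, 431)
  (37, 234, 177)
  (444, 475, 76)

(127,323,427): 127+323 > 427 → valid
(29,260,267): 29+260 > 267 → valid
(150,158,277): 150+158 > 277 → valid
(29,418,489): 29+418 ≤ 489 → not valid
(40,431,432): 40+431 > 432 → valid
(37,177,234): 37+177 ≤ 234 → not valid
(76,444,475): 76+444 > 475 → valid
5 of the 7 triples form a triangle.

5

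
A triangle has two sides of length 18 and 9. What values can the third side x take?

9 < x < 27

By the triangle inequality, x must be less than 18 + 9 = 27 and greater than |18 − 9| = 9.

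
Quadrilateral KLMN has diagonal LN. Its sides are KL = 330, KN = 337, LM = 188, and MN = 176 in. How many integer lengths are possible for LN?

From triangle KLN: 7 < LN < 667.
From triangle MLN: 12 < LN < 364.
Intersection: 12 < LN < 364, so integers 13 through 363: 351 values.

351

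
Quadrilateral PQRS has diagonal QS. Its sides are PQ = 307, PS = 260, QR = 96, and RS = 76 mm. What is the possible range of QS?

47 < QS < 172

From triangle PQS: |307 − 260| < QS < 307 + 260, i.e. 47 < QS < 567.
From triangle RQS: 20 < QS < 172.
Both must hold, so QS lies in the intersection.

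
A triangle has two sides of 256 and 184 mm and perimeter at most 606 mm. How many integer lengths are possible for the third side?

Triangle inequality: 72 < x < 440. Perimeter ≤ 606 gives x ≤ 606 − 256 − 184 = 166.
So 72 < x ≤ 166; integers 73 through 166: 94 values.

94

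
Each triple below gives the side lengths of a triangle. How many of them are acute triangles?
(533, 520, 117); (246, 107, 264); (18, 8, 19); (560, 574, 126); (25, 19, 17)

3

(533,520,117): 117²+520² = 284089 = 533² → right
(246,107,264): 107²+246² = 71965 > 69696 = 264² → acute
(18,8,19): 8²+18² = 388 > 361 = 19² → acute
(560,574,126): 126²+560² = 329476 = 574² → right
(25,19,17): 17²+19² = 650 > 625 = 25² → acute
3 of the 5 are acute.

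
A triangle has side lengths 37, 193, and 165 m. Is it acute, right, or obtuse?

obtuse

Compare the square of the longest side to the sum of squares of the other two: 37² + 165² = 28594 < 37249 = 193².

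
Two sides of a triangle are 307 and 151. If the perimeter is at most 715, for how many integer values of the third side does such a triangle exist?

101

Triangle inequality: 156 < x < 458. Perimeter ≤ 715 gives x ≤ 715 − 307 − 151 = 257.
So 156 < x ≤ 257; integers 157 through 257: 101 values.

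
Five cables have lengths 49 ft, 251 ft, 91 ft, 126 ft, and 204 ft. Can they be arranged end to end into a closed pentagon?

A pentagon exists iff every side is shorter than the sum of the others — equivalently, the longest side is less than the sum of the rest.
Longest side 251 < 470 (sum of the remaining 4), so yes.

Yes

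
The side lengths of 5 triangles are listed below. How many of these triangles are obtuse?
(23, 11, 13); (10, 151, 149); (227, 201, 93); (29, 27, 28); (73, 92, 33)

(23,11,13): 11²+13² = 290 < 529 = 23² → obtuse
(10,151,149): 10²+149² = 22301 < 22801 = 151² → obtuse
(227,201,93): 93²+201² = 49050 < 51529 = 227² → obtuse
(29,27,28): 27²+28² = 1513 > 841 = 29² → acute
(73,92,33): 33²+73² = 6418 < 8464 = 92² → obtuse
4 of the 5 are obtuse.

4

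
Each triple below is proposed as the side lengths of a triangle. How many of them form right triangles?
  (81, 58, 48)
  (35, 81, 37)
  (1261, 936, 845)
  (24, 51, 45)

(81,58,48): 48²+58² = 5668 < 6561 = 81² → obtuse
(35,81,37): 35+37 ≤ 81, not a triangle
(1261,936,845): 845²+936² = 1590121 = 1261² → right
(24,51,45): 24²+45² = 2601 = 51² → right
2 of the 4 are right.

2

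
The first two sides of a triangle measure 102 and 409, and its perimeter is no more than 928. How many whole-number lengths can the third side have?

Triangle inequality: 307 < x < 511. Perimeter ≤ 928 gives x ≤ 928 − 102 − 409 = 417.
So 307 < x ≤ 417; integers 308 through 417: 110 values.

110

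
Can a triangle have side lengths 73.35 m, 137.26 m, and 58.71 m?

No

The longest side is 137.26, but the other two sum to only 132.06.
132.06 < 137.26, so the triangle inequality fails.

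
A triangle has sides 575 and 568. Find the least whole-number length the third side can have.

8

The third side must be strictly greater than |575 − 568| = 7.
The smallest integer above 7 is 8.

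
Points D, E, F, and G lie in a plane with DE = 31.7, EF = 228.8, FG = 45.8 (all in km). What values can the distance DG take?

The maximum is all hops collinear in one direction: 31.7 + 228.8 + 45.8 = 306.3.
The longest hop is 228.8; the others sum to 77.5. Folding the others back against it leaves at least 228.8 − 77.5 = 151.3.

151.3 ≤ DG ≤ 306.3 km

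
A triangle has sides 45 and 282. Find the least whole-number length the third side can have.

The third side must be strictly greater than |45 − 282| = 237.
The smallest integer above 237 is 238.

238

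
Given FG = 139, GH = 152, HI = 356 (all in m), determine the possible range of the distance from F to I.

The maximum is all hops collinear in one direction: 139 + 152 + 356 = 647.
The longest hop is 356; the others sum to 291. Folding the others back against it leaves at least 356 − 291 = 65.

65 ≤ FI ≤ 647 m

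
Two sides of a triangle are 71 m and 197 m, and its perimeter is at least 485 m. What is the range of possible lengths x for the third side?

Triangle inequality alone gives 126 < x < 268.
The perimeter condition gives x ≥ 485 − 71 − 197 = 217.
Intersecting the two: 217 ≤ x < 268.

217 ≤ x < 268 m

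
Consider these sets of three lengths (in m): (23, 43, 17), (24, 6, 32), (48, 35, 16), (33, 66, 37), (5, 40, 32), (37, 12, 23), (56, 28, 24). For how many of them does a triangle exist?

2

(17,23,43): 17+23 ≤ 43 → not valid
(6,24,32): 6+24 ≤ 32 → not valid
(16,35,48): 16+35 > 48 → valid
(33,37,66): 33+37 > 66 → valid
(5,32,40): 5+32 ≤ 40 → not valid
(12,23,37): 12+23 ≤ 37 → not valid
(24,28,56): 24+28 ≤ 56 → not valid
2 of the 7 triples form a triangle.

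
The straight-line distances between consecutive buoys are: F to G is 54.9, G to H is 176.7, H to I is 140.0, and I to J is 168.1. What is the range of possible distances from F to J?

0 ≤ FJ ≤ 539.7

The maximum is all hops collinear in one direction: 54.9 + 176.7 + 140.0 + 168.1 = 539.7.
The longest hop is 176.7; the others sum to 363.0. Since 176.7 ≤ 363.0, the path can fold back on itself completely, so the minimum distance is 0.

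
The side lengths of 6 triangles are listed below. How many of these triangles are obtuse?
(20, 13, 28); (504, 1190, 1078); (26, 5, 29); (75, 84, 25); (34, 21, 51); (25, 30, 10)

(20,13,28): 13²+20² = 569 < 784 = 28² → obtuse
(504,1190,1078): 504²+1078² = 1416100 = 1190² → right
(26,5,29): 5²+26² = 701 < 841 = 29² → obtuse
(75,84,25): 25²+75² = 6250 < 7056 = 84² → obtuse
(34,21,51): 21²+34² = 1597 < 2601 = 51² → obtuse
(25,30,10): 10²+25² = 725 < 900 = 30² → obtuse
5 of the 6 are obtuse.

5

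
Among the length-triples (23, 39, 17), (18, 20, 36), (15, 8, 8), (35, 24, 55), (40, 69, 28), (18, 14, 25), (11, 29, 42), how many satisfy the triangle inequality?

(17,23,39): 17+23 > 39 → valid
(18,20,36): 18+20 > 36 → valid
(8,8,15): 8+8 > 15 → valid
(24,35,55): 24+35 > 55 → valid
(28,40,69): 28+40 ≤ 69 → not valid
(14,18,25): 14+18 > 25 → valid
(11,29,42): 11+29 ≤ 42 → not valid
5 of the 7 triples form a triangle.

5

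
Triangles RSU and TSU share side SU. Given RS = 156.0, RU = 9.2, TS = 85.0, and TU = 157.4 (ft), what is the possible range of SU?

From triangle RSU: |156.0 − 9.2| < SU < 156.0 + 9.2, i.e. 146.8 < SU < 165.2.
From triangle TSU: 72.4 < SU < 242.4.
Both must hold, so SU lies in the intersection.

146.8 < SU < 165.2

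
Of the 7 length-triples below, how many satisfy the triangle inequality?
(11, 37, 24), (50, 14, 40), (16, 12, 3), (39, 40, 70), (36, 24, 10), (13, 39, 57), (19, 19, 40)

(11,24,37): 11+24 ≤ 37 → not valid
(14,40,50): 14+40 > 50 → valid
(3,12,16): 3+12 ≤ 16 → not valid
(39,40,70): 39+40 > 70 → valid
(10,24,36): 10+24 ≤ 36 → not valid
(13,39,57): 13+39 ≤ 57 → not valid
(19,19,40): 19+19 ≤ 40 → not valid
2 of the 7 triples form a triangle.

2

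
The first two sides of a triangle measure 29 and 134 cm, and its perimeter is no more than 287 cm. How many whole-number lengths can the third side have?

19

Triangle inequality: 105 < x < 163. Perimeter ≤ 287 gives x ≤ 287 − 29 − 134 = 124.
So 105 < x ≤ 124; integers 106 through 124: 19 values.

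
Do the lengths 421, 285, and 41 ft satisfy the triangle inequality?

The longest side is 421, but the other two sum to only 326.
326 < 421, so the triangle inequality fails.

No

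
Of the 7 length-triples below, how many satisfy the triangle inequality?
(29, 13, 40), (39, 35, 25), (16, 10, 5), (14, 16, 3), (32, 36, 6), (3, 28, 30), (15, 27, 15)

(13,29,40): 13+29 > 40 → valid
(25,35,39): 25+35 > 39 → valid
(5,10,16): 5+10 ≤ 16 → not valid
(3,14,16): 3+14 > 16 → valid
(6,32,36): 6+32 > 36 → valid
(3,28,30): 3+28 > 30 → valid
(15,15,27): 15+15 > 27 → valid
6 of the 7 triples form a triangle.

6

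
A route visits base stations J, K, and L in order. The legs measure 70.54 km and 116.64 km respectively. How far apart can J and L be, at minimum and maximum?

46.10 ≤ JL ≤ 187.18 km

By the triangle inequality, |70.54 − 116.64| ≤ JL ≤ 70.54 + 116.64.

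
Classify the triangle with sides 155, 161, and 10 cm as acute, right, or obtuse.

Compare the square of the longest side to the sum of squares of the other two: 10² + 155² = 24125 < 25921 = 161².

obtuse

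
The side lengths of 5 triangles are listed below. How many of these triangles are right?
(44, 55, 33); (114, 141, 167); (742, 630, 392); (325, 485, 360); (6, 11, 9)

3

(44,55,33): 33²+44² = 3025 = 55² → right
(114,141,167): 114²+141² = 32877 > 27889 = 167² → acute
(742,630,392): 392²+630² = 550564 = 742² → right
(325,485,360): 325²+360² = 235225 = 485² → right
(6,11,9): 6²+9² = 117 < 121 = 11² → obtuse
3 of the 5 are right.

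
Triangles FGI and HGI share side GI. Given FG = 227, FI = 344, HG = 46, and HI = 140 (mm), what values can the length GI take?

From triangle FGI: |227 − 344| < GI < 227 + 344, i.e. 117 < GI < 571.
From triangle HGI: 94 < GI < 186.
Both must hold, so GI lies in the intersection.

117 < GI < 186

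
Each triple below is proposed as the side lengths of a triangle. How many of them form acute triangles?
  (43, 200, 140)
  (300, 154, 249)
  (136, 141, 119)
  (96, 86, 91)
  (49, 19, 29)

(43,200,140): 43+140 ≤ 200, not a triangle
(300,154,249): 154²+249² = 85717 < 90000 = 300² → obtuse
(136,141,119): 119²+136² = 32657 > 19881 = 141² → acute
(96,86,91): 86²+91² = 15677 > 9216 = 96² → acute
(49,19,29): 19+29 ≤ 49, not a triangle
2 of the 5 are acute.

2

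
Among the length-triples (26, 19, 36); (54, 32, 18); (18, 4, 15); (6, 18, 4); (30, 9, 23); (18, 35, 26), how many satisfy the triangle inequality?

4

(19,26,36): 19+26 > 36 → valid
(18,32,54): 18+32 ≤ 54 → not valid
(4,15,18): 4+15 > 18 → valid
(4,6,18): 4+6 ≤ 18 → not valid
(9,23,30): 9+23 > 30 → valid
(18,26,35): 18+26 > 35 → valid
4 of the 6 triples form a triangle.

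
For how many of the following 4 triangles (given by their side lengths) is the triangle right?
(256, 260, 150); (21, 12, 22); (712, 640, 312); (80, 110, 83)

(256,260,150): 150²+256² = 88036 > 67600 = 260² → acute
(21,12,22): 12²+21² = 585 > 484 = 22² → acute
(712,640,312): 312²+640² = 506944 = 712² → right
(80,110,83): 80²+83² = 13289 > 12100 = 110² → acute
1 of the 4 is right.

1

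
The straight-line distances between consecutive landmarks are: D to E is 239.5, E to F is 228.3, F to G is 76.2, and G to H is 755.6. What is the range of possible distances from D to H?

211.6 ≤ DH ≤ 1299.6

The maximum is all hops collinear in one direction: 239.5 + 228.3 + 76.2 + 755.6 = 1299.6.
The longest hop is 755.6; the others sum to 544.0. Folding the others back against it leaves at least 755.6 − 544.0 = 211.6.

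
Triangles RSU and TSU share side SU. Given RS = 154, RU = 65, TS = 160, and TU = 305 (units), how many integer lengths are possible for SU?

From triangle RSU: 89 < SU < 219.
From triangle TSU: 145 < SU < 465.
Intersection: 145 < SU < 219, so integers 146 through 218: 73 values.

73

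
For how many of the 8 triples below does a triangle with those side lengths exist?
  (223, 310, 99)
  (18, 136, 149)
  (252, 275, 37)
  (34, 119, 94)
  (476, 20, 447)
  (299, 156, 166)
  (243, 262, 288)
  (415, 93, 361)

7

(99,223,310): 99+223 > 310 → valid
(18,136,149): 18+136 > 149 → valid
(37,252,275): 37+252 > 275 → valid
(34,94,119): 34+94 > 119 → valid
(20,447,476): 20+447 ≤ 476 → not valid
(156,166,299): 156+166 > 299 → valid
(243,262,288): 243+262 > 288 → valid
(93,361,415): 93+361 > 415 → valid
7 of the 8 triples form a triangle.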